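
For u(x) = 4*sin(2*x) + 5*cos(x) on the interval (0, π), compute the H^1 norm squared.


||u||_{H^1(0,π)}^2 = 320/3 + 65*π

u'(x) = -5*sin(x) + 8*cos(2*x).
Expand u² and (u')² and integrate term by term on (0, π), using: for integers n ≥ 1, ∫_0^π sin²(nx) dx = ∫_0^π cos²(nx) dx = π/2; for n ≠ n', ∫_0^π sin(nx)sin(n'x) dx = ∫_0^π cos(nx)cos(n'x) dx = 0; and by product-to-sum, ∫_0^π sin(nx)cos(n'x) dx = ½∫_0^π [sin((n+n')x) + sin((n−n')x)] dx, which is 0 when n+n' is even and 2n/(n²−n'²) when n+n' is odd (it need not vanish on (0, π)).
  u² squared terms: (4)²·∫sin(2x)² dx = 16·π/2 = 8*π;  (5)²·∫cos(x)² dx = 25·π/2 = 25*π/2.
  u² cross terms: 2·(4)·(5)·∫sin(2x)·cos(x) dx = 40·(4/3) = 160/3.
  So ∫_0^π u² dx = 8*π + 25*π/2 + 160/3 = 160/3 + 41*π/2.
  (u')² squared terms: (-5)²·∫sin(x)² dx = 25·π/2 = 25*π/2;  (8)²·∫cos(2x)² dx = 64·π/2 = 32*π.
  (u')² cross terms: 2·(-5)·(8)·∫sin(x)·cos(2x) dx = -80·(-2/3) = 160/3.
  So ∫_0^π (u')² dx = 25*π/2 + 32*π + 160/3 = 160/3 + 89*π/2.
||u||_{H^1}^2 = (160/3 + 41*π/2) + (160/3 + 89*π/2) = 320/3 + 65*π.


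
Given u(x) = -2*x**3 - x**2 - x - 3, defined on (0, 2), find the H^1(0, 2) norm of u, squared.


||u||_{H^1}^2 = 22104/35

The H^1 norm (squared) on an interval (0, L) is
  ||u||_{H^1}^2 = ∫_0^L u(x)^2 dx + ∫_0^L u'(x)^2 dx.
Compute u'(x) = -6*x**2 - 2*x - 1.
Then u(x)^2 = 4*x**6 + 4*x**5 + 5*x**4 + 14*x**3 + 7*x**2 + 6*x + 9 and u'(x)^2 = 36*x**4 + 24*x**3 + 16*x**2 + 4*x + 1.
Integrate each monomial from 0 to 2 using ∫_0^2 c·x^n dx = c·2^(n+1)/(n+1):
  ∫_0^2 u(x)^2 dx = ∫_0^2 (4*x^6 + 4*x^5 + 5*x^4 + 14*x^3 + 7*x^2 + 6*x + 9) dx. Term by term:
    ∫_0^2 4*x^6 dx = 512/7;  ∫_0^2 4*x^5 dx = 128/3;  ∫_0^2 5*x^4 dx = 32;
    ∫_0^2 14*x^3 dx = 56;  ∫_0^2 7*x^2 dx = 56/3;  ∫_0^2 6*x dx = 12;
    ∫_0^2 9 dx = 18.
  Sum: 512/7 + 128/3 + 32 + 56 + 56/3 + 12 + 18 = 5302/21.
  ∫_0^2 u'(x)^2 dx = ∫_0^2 (36*x^4 + 24*x^3 + 16*x^2 + 4*x + 1) dx. Term by term:
    ∫_0^2 36*x^4 dx = 1152/5;  ∫_0^2 24*x^3 dx = 96;  ∫_0^2 16*x^2 dx = 128/3;
    ∫_0^2 4*x dx = 8;  ∫_0^2 1 dx = 2.
  Sum: 1152/5 + 96 + 128/3 + 8 + 2 = 5686/15.
Adding: ||u||_{H^1}^2 = 5302/21 + 5686/15 = 22104/35.


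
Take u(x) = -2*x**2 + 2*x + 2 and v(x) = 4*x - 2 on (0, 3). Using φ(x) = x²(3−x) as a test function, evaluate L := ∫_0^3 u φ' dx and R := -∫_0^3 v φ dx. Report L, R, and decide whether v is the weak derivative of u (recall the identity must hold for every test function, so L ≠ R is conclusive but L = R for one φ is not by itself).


LHS = 351/10, RHS = -351/10. No, v is not the weak derivative of u.

u(x) = -2*x**2 + 2*x + 2, classical derivative u'(x) = 2 - 4*x.
φ(x) = x²(3−x), so φ'(x) = 3*x*(2 - x).
Note φ(0) = φ(3) = 0, so the boundary term u·φ vanishes.
LHS = ∫_0^3 u(x) φ'(x) dx = ∫_0^3 (6*x^4 - 18*x^3 + 6*x^2 + 12*x) dx. Term by term:
  ∫_0^3 6*x^4 dx = 1458/5;  ∫_0^3 -18*x^3 dx = -729/2;  ∫_0^3 6*x^2 dx = 54;
  ∫_0^3 12*x dx = 54.
Sum: 1458/5 − 729/2 + 54 + 54 = 351/10.
So LHS = 351/10.
∫_0^3 v(x) φ(x) dx = ∫_0^3 (-4*x^4 + 14*x^3 - 6*x^2) dx. Term by term:
  ∫_0^3 -4*x^4 dx = -972/5;  ∫_0^3 14*x^3 dx = 567/2;  ∫_0^3 -6*x^2 dx = -54.
Sum: -972/5 + 567/2 − 54 = 351/10.
So RHS = -∫_0^3 v(x) φ(x) dx = -351/10.
LHS − RHS = 351/5 ≠ 0, so the identity fails.
(For a valid weak derivative the identity must hold for EVERY test function, in particular this one. The failure shows v is NOT the weak derivative of u.)
Correct weak derivative would be u'(x) = 2 - 4*x.


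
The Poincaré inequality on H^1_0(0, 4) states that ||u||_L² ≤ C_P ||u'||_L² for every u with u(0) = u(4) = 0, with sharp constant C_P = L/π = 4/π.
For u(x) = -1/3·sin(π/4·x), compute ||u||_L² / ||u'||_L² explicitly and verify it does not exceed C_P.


||u||_L² / ||u'||_L² = 4/π = C_P.

u(x) = -1/3·sin(π/4·x), so u'(x) = -π*cos(π*x/4)/12.
Writing u(x) = A·sin(kπx/L) with A = -1/3 and k = 1, use ∫_0^L sin²(kπx/L) dx = L/2 and ∫_0^L cos²(kπx/L) dx = L/2.
u² = 1/9·sin²(π/4·x) and (u')² = π^2/144·cos²(π/4·x), and each of sin², cos² integrates to L/2 = 2 over (0, 4).
∫_0^4 u² dx = 2/9, so ||u||_L² = sqrt(2)/3.
∫_0^4 (u')² dx = π^2/72, so ||u'||_L² = sqrt(2)*π/12.
Ratio ||u||_L² / ||u'||_L² = 4/π.
Sharp Poincaré constant on H^1_0(0, 4) is C_P = L/π = 4/π, achieved by sin(π/4·x).
This is the k = 1 eigenfunction (up to amplitude), so the ratio equals the sharp Poincaré constant exactly.


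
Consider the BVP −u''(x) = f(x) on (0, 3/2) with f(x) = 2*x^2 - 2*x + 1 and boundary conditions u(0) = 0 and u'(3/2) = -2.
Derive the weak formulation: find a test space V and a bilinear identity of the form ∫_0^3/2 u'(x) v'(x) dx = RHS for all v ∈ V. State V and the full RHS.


V = {v ∈ H^1(0, 3/2) : v(0) = 0} (test functions vanish at x = 0 where u is specified); weak form: ∫_0^3/2 u'v' dx = ∫_0^3/2 (2*x^2 - 2*x + 1) v dx − 2·v(3/2) for all v ∈ V.

Multiply both sides by a test function v and integrate from 0 to 3/2:
  ∫_0^3/2 −u''(x) v(x) dx = ∫_0^3/2 f(x) v(x) dx.
Integrate the LHS by parts once:
  ∫_0^3/2 −u'' v dx = −[u'(x) v(x)]_0^3/2 + ∫_0^3/2 u'(x) v'(x) dx.
Thus ∫_0^3/2 u'(x) v'(x) dx = ∫_0^3/2 f(x) v(x) dx + [u'(x) v(x)]_0^3/2.
Choose V so that boundary terms are either known or forced to vanish.
Mixed BC: u(0) = 0 (Dirichlet) and u'(3/2) = -2 (Neumann). Define V = {v ∈ H^1(0, 3/2) : v(0) = 0}. Then [u' v]_0^3/2 = u'(3/2)·v(3/2) − u'(0)·0 = − 2·v(3/2).
Weak formulation: find u (satisfying any essential BC) such that ∫_0^3/2 u'(x) v'(x) dx = ∫_0^3/2 f v dx − 2·v(3/2) for all v ∈ V (Dirichlet at 0 absorbed into V; Neumann datum at x = 3/2 contributes the boundary term).
Substituting f(x) = 2*x^2 - 2*x + 1, the right-hand side is ∫_0^3/2 (2*x^2 - 2*x + 1) v dx − 2·v(3/2).


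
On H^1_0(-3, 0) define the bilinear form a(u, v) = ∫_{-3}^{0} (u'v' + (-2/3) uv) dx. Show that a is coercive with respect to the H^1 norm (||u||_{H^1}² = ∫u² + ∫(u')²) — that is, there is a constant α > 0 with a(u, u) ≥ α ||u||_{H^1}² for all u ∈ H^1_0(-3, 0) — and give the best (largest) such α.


α = (-6 + π^2)/(9 + π^2)

Coercivity of a(·,·) on H^1_0(-3, 0) means a(u, u) ≥ α ||u||_{H^1}² for every u ∈ H^1_0.
The interval has length L = 3, and Poincaré/coercivity depend only on L. Here a(u, u) = ∫(u')² + (-2/3)·∫u².
Here c = -2/3 < 0 with |c| < (π/L)² = π^2/9, so coercivity still holds. The condition a(u,u) ≥ α||u||_{H^1}² reads (1−α)∫(u')² ≥ (α−c)∫u². Any admissible α is ≤ 1 (rapidly oscillating u have ∫u²/∫(u')² → 0), and α = 1 would force 0 ≥ (1−c)∫u², impossible since c < 1; so 1−α > 0. By the sharp Poincaré inequality on H^1_0 of an interval of length L, ∫(u')² ≥ (π/L)²∫u² with equality for the first sine mode sin(π(x−x₀)/L) (x₀ the left endpoint), so the inequality holds for all u iff (1−α)(π/L)² ≥ α − c, i.e. α ≤ ((π/L)² + c)/((π/L)² + 1) = (1 + c(L/π)²)/(1 + (L/π)²). (Direct route, valid since c ≤ 0: Poincaré gives c∫u² ≥ c(L/π)²∫(u')², so a(u,u) ≥ (1 + c(L/π)²)∫(u')², while ||u||_{H^1}² ≤ (1 + (L/π)²)∫(u')²; dividing yields the same α.) With (π/L)² = π^2/9 and c = -2/3, the largest admissible constant is α = ((π/L)² + c)/((π/L)² + 1).
Simplifying, α = (-6 + π^2)/(9 + π^2).


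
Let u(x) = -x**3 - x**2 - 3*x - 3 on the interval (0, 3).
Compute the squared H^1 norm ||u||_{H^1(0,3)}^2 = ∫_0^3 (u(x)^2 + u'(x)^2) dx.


||u||_{H^1}^2 = 81936/35

The H^1 norm (squared) on an interval (0, L) is
  ||u||_{H^1}^2 = ∫_0^L u(x)^2 dx + ∫_0^L u'(x)^2 dx.
Compute u'(x) = -3*x**2 - 2*x - 3.
Then u(x)^2 = x**6 + 2*x**5 + 7*x**4 + 12*x**3 + 15*x**2 + 18*x + 9 and u'(x)^2 = 9*x**4 + 12*x**3 + 22*x**2 + 12*x + 9.
Integrate each monomial from 0 to 3 using ∫_0^3 c·x^n dx = c·3^(n+1)/(n+1):
  ∫_0^3 u(x)^2 dx = ∫_0^3 (x^6 + 2*x^5 + 7*x^4 + 12*x^3 + 15*x^2 + 18*x + 9) dx. Term by term:
    ∫_0^3 x^6 dx = 2187/7;  ∫_0^3 2*x^5 dx = 243;  ∫_0^3 7*x^4 dx = 1701/5;
    ∫_0^3 12*x^3 dx = 243;  ∫_0^3 15*x^2 dx = 135;  ∫_0^3 18*x dx = 81;
    ∫_0^3 9 dx = 27.
  Sum: 2187/7 + 243 + 1701/5 + 243 + 135 + 81 + 27 = 48357/35.
  ∫_0^3 u'(x)^2 dx = ∫_0^3 (9*x^4 + 12*x^3 + 22*x^2 + 12*x + 9) dx. Term by term:
    ∫_0^3 9*x^4 dx = 2187/5;  ∫_0^3 12*x^3 dx = 243;  ∫_0^3 22*x^2 dx = 198;
    ∫_0^3 12*x dx = 54;  ∫_0^3 9 dx = 27.
  Sum: 2187/5 + 243 + 198 + 54 + 27 = 4797/5.
Adding: ||u||_{H^1}^2 = 48357/35 + 4797/5 = 81936/35.


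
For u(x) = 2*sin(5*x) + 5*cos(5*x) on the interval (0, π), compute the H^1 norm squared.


||u||_{H^1(0,π)}^2 = 377*π

u'(x) = -25*sin(5*x) + 10*cos(5*x).
Expand u² and (u')² and integrate term by term on (0, π), using: for integers n ≥ 1, ∫_0^π sin²(nx) dx = ∫_0^π cos²(nx) dx = π/2; for n ≠ n', ∫_0^π sin(nx)sin(n'x) dx = ∫_0^π cos(nx)cos(n'x) dx = 0; and by product-to-sum, ∫_0^π sin(nx)cos(n'x) dx = ½∫_0^π [sin((n+n')x) + sin((n−n')x)] dx, which is 0 when n+n' is even and 2n/(n²−n'²) when n+n' is odd (it need not vanish on (0, π)).
  u² squared terms: (2)²·∫sin(5x)² dx = 4·π/2 = 2*π;  (5)²·∫cos(5x)² dx = 25·π/2 = 25*π/2.
  u² cross terms: 2·(2)·(5)·∫sin(5x)·cos(5x) dx = 20·(0) = 0.
  So ∫_0^π u² dx = 2*π + 25*π/2 + 0 = 29*π/2.
  (u')² squared terms: (-25)²·∫sin(5x)² dx = 625·π/2 = 625*π/2;  (10)²·∫cos(5x)² dx = 100·π/2 = 50*π.
  (u')² cross terms: 2·(-25)·(10)·∫sin(5x)·cos(5x) dx = -500·(0) = 0.
  So ∫_0^π (u')² dx = 625*π/2 + 50*π + 0 = 725*π/2.
||u||_{H^1}^2 = (29*π/2) + (725*π/2) = 377*π.


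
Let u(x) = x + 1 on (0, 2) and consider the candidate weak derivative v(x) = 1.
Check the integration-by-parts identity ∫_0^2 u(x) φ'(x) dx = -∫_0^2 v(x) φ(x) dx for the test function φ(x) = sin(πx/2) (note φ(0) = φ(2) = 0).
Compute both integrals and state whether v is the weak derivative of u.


LHS = -4/π, RHS = -4/π. Yes, v = u' weakly.

u(x) = x + 1, classical derivative u'(x) = 1.
φ(x) = sin(πx/2), so φ'(x) = π*cos(π*x/2)/2.
Note φ(0) = φ(2) = 0, so the boundary term u·φ vanishes.
LHS = ∫_0^2 u(x) φ'(x) dx = ∫_0^2 (π*x*cos(π*x/2)/2 + π*cos(π*x/2)/2) dx. Term by term:
  ∫_0^2 π*cos(π*x/2)/2 dx = 0;  ∫_0^2 π*x*cos(π*x/2)/2 dx = -4/π.
Sum: 0 − 4/π = -4/π.
So LHS = -4/π.
∫_0^2 v(x) φ(x) dx = ∫_0^2 (sin(π*x/2)) dx. Term by term:
  ∫_0^2 sin(π*x/2) dx = 4/π.
So RHS = -∫_0^2 v(x) φ(x) dx = -4/π.
LHS = RHS, so the identity holds for this test φ.
Moreover u is smooth here and v(x) = u'(x) = 1 pointwise, so the identity holds for every test function. Hence v is the weak derivative of u.


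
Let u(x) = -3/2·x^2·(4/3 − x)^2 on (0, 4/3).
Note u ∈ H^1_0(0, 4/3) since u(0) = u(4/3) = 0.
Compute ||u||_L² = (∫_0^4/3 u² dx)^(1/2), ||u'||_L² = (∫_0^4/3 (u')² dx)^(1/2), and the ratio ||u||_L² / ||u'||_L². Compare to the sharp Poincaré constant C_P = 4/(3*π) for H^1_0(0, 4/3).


||u||_L² / ||u'||_L² = 2*sqrt(3)/9 < C_P = 4/(3*π).

u(x) = -3/2·x^2·(4/3 − x)^2, so u'(x) = 2*x*(-9*x^2 + 18*x - 8)/3.
u(x) = -3/2·x^2·(4/3 − x)^2 vanishes at x = 0 and x = 4/3, so u ∈ H^1_0(0, 4/3). Differentiate via the product rule and integrate the resulting polynomials term by term.
  ∫_0^4/3 u² dx = ∫_0^4/3 (9*x^8/4 - 12*x^7 + 24*x^6 - 64*x^5/3 + 64*x^4/9) dx. Term by term:
    ∫_0^4/3 9*x^8/4 dx = 65536/19683;  ∫_0^4/3 -12*x^7 dx = -32768/2187;  ∫_0^4/3 24*x^6 dx = 131072/5103;
    ∫_0^4/3 -64*x^5/3 dx = -131072/6561;  ∫_0^4/3 64*x^4/9 dx = 65536/10935.
  Sum: 65536/19683 − 32768/2187 + 131072/5103 − 131072/6561 + 65536/10935 = 32768/688905.
  ∫_0^4/3 (u')² dx = ∫_0^4/3 (36*x^6 - 144*x^5 + 208*x^4 - 128*x^3 + 256*x^2/9) dx. Term by term:
    ∫_0^4/3 36*x^6 dx = 65536/1701;  ∫_0^4/3 -144*x^5 dx = -32768/243;  ∫_0^4/3 208*x^4 dx = 212992/1215;
    ∫_0^4/3 -128*x^3 dx = -8192/81;  ∫_0^4/3 256*x^2/9 dx = 16384/729.
  Sum: 65536/1701 − 32768/243 + 212992/1215 − 8192/81 + 16384/729 = 8192/25515.
∫_0^4/3 u² dx = 32768/688905, so ||u||_L² = 128*sqrt(210)/8505.
∫_0^4/3 (u')² dx = 8192/25515, so ||u'||_L² = 64*sqrt(70)/945.
Ratio ||u||_L² / ||u'||_L² = 2*sqrt(3)/9.
Sharp Poincaré constant on H^1_0(0, 4/3) is C_P = L/π = 4/(3*π), achieved by sin(3*π/4·x).
A polynomial bump cannot attain the sharp Poincaré constant (only the first sine eigenfunction does), so the ratio is strictly less than C_P, consistent with ||u||_L² ≤ C_P ||u'||_L².


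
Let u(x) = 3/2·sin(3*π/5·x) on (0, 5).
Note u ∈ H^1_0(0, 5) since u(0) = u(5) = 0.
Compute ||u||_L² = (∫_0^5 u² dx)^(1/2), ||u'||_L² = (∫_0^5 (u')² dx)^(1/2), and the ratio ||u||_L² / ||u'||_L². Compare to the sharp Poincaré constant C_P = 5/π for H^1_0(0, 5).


||u||_L² / ||u'||_L² = 5/(3*π) < C_P = 5/π.

u(x) = 3/2·sin(3*π/5·x), so u'(x) = 9*π*cos(3*π*x/5)/10.
Writing u(x) = A·sin(kπx/L) with A = 3/2 and k = 3, use ∫_0^L sin²(kπx/L) dx = L/2 and ∫_0^L cos²(kπx/L) dx = L/2.
u² = 9/4·sin²(3*π/5·x) and (u')² = 81*π^2/100·cos²(3*π/5·x), and each of sin², cos² integrates to L/2 = 5/2 over (0, 5).
∫_0^5 u² dx = 45/8, so ||u||_L² = 3*sqrt(10)/4.
∫_0^5 (u')² dx = 81*π^2/40, so ||u'||_L² = 9*sqrt(10)*π/20.
Ratio ||u||_L² / ||u'||_L² = 5/(3*π).
Sharp Poincaré constant on H^1_0(0, 5) is C_P = L/π = 5/π, achieved by sin(π/5·x).
This is the k = 3 harmonic; the ratio L/(kπ) is strictly less than C_P = L/π, consistent with the sharp inequality ||u||_L² ≤ C_P ||u'||_L².


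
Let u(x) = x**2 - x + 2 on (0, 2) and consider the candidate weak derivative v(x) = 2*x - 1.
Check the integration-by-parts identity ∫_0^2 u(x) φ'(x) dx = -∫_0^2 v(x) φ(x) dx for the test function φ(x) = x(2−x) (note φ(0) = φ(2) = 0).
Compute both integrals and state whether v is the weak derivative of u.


LHS = -4/3, RHS = -4/3. Yes, v = u' weakly.

u(x) = x**2 - x + 2, classical derivative u'(x) = 2*x - 1.
φ(x) = x(2−x), so φ'(x) = 2 - 2*x.
Note φ(0) = φ(2) = 0, so the boundary term u·φ vanishes.
LHS = ∫_0^2 u(x) φ'(x) dx = ∫_0^2 (-2*x^3 + 4*x^2 - 6*x + 4) dx. Term by term:
  ∫_0^2 -2*x^3 dx = -8;  ∫_0^2 4*x^2 dx = 32/3;  ∫_0^2 -6*x dx = -12;
  ∫_0^2 4 dx = 8.
Sum: -8 + 32/3 − 12 + 8 = -4/3.
So LHS = -4/3.
∫_0^2 v(x) φ(x) dx = ∫_0^2 (-2*x^3 + 5*x^2 - 2*x) dx. Term by term:
  ∫_0^2 -2*x^3 dx = -8;  ∫_0^2 5*x^2 dx = 40/3;  ∫_0^2 -2*x dx = -4.
Sum: -8 + 40/3 − 4 = 4/3.
So RHS = -∫_0^2 v(x) φ(x) dx = -4/3.
LHS = RHS, so the identity holds for this test φ.
Moreover u is smooth here and v(x) = u'(x) = 2*x - 1 pointwise, so the identity holds for every test function. Hence v is the weak derivative of u.


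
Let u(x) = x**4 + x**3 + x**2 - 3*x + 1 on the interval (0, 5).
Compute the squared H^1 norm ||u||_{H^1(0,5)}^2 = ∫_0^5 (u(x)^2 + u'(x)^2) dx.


||u||_{H^1}^2 = 148618775/252

The H^1 norm (squared) on an interval (0, L) is
  ||u||_{H^1}^2 = ∫_0^L u(x)^2 dx + ∫_0^L u'(x)^2 dx.
Compute u'(x) = 4*x**3 + 3*x**2 + 2*x - 3.
Then u(x)^2 = x**8 + 2*x**7 + 3*x**6 - 4*x**5 - 3*x**4 - 4*x**3 + 11*x**2 - 6*x + 1 and u'(x)^2 = 16*x**6 + 24*x**5 + 25*x**4 - 12*x**3 - 14*x**2 - 12*x + 9.
Integrate each monomial from 0 to 5 using ∫_0^5 c·x^n dx = c·5^(n+1)/(n+1):
  ∫_0^5 u(x)^2 dx = ∫_0^5 (x^8 + 2*x^7 + 3*x^6 - 4*x^5 - 3*x^4 - 4*x^3 + 11*x^2 - 6*x + 1) dx. Term by term:
    ∫_0^5 x^8 dx = 1953125/9;  ∫_0^5 2*x^7 dx = 390625/4;  ∫_0^5 3*x^6 dx = 234375/7;
    ∫_0^5 -4*x^5 dx = -31250/3;  ∫_0^5 -3*x^4 dx = -1875;  ∫_0^5 -4*x^3 dx = -625;
    ∫_0^5 11*x^2 dx = 1375/3;  ∫_0^5 -6*x dx = -75;  ∫_0^5 1 dx = 5.
  Sum: 1953125/9 + 390625/4 + 234375/7 − 31250/3 − 1875 − 625 + 1375/3 − 75 + 5 = 84577235/252.
  ∫_0^5 u'(x)^2 dx = ∫_0^5 (16*x^6 + 24*x^5 + 25*x^4 - 12*x^3 - 14*x^2 - 12*x + 9) dx. Term by term:
    ∫_0^5 16*x^6 dx = 1250000/7;  ∫_0^5 24*x^5 dx = 62500;  ∫_0^5 25*x^4 dx = 15625;
    ∫_0^5 -12*x^3 dx = -1875;  ∫_0^5 -14*x^2 dx = -1750/3;  ∫_0^5 -12*x dx = -150;
    ∫_0^5 9 dx = 45.
  Sum: 1250000/7 + 62500 + 15625 − 1875 − 1750/3 − 150 + 45 = 5336795/21.
Adding: ||u||_{H^1}^2 = 84577235/252 + 5336795/21 = 148618775/252.


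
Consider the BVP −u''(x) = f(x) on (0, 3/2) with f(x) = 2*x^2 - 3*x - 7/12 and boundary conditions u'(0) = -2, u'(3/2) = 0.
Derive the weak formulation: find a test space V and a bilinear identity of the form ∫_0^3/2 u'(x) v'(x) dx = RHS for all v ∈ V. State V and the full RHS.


V = H^1(0, 3/2) (v unrestricted at boundary; u is determined up to an additive constant); weak form: ∫_0^3/2 u'v' dx = ∫_0^3/2 (2*x^2 - 3*x - 7/12) v dx + 2·v(0) for all v ∈ V.

Multiply both sides by a test function v and integrate from 0 to 3/2:
  ∫_0^3/2 −u''(x) v(x) dx = ∫_0^3/2 f(x) v(x) dx.
Integrate the LHS by parts once:
  ∫_0^3/2 −u'' v dx = −[u'(x) v(x)]_0^3/2 + ∫_0^3/2 u'(x) v'(x) dx.
Thus ∫_0^3/2 u'(x) v'(x) dx = ∫_0^3/2 f(x) v(x) dx + [u'(x) v(x)]_0^3/2.
Choose V so that boundary terms are either known or forced to vanish.
u has inhomogeneous Neumann u'(0) = -2, u'(3/2) = 0. [u' v]_0^3/2 = (0)·v(3/2) − (-2)·v(0) = 2·v(0). Take V = H^1(0, 3/2); boundary term becomes part of RHS.
Weak formulation: find u (satisfying any essential BC) such that ∫_0^3/2 u'(x) v'(x) dx = ∫_0^3/2 f v dx + 2·v(0) for all v ∈ V (Neumann data are natural BCs: they enter the RHS as boundary terms).
Substituting f(x) = 2*x^2 - 3*x - 7/12, the right-hand side is ∫_0^3/2 (2*x^2 - 3*x - 7/12) v dx + 2·v(0).
Compatibility check (pure Neumann): taking v ≡ 1 ∈ V gives 0 = ∫_0^3/2 f dx + (0) − (-2), i.e. ∫_0^3/2 f dx must equal u'(0) − u'(3/2) = -2. Indeed ∫_0^3/2 (2*x^2 - 3*x - 7/12) dx = -2, so the data are compatible. The solution is then unique only up to an additive constant (fix it e.g. by requiring ∫_0^3/2 u dx = 0).


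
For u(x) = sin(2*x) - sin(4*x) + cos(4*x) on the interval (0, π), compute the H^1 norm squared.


||u||_{H^1(0,π)}^2 = 39*π/2

u'(x) = -4*sin(4*x) + 2*cos(2*x) - 4*cos(4*x).
Expand u² and (u')² and integrate term by term on (0, π), using: for integers n ≥ 1, ∫_0^π sin²(nx) dx = ∫_0^π cos²(nx) dx = π/2; for n ≠ n', ∫_0^π sin(nx)sin(n'x) dx = ∫_0^π cos(nx)cos(n'x) dx = 0; and by product-to-sum, ∫_0^π sin(nx)cos(n'x) dx = ½∫_0^π [sin((n+n')x) + sin((n−n')x)] dx, which is 0 when n+n' is even and 2n/(n²−n'²) when n+n' is odd (it need not vanish on (0, π)).
  u² squared terms: (-1)²·∫sin(4x)² dx = 1·π/2 = π/2;  (1)²·∫cos(4x)² dx = 1·π/2 = π/2;  (1)²·∫sin(2x)² dx = 1·π/2 = π/2.
  u² cross terms: 2·(-1)·(1)·∫sin(4x)·cos(4x) dx = -2·(0) = 0;  2·(-1)·(1)·∫sin(4x)·sin(2x) dx = -2·(0) = 0;  2·(1)·(1)·∫cos(4x)·sin(2x) dx = 2·(0) = 0.
  So ∫_0^π u² dx = π/2 + π/2 + π/2 + 0 + 0 + 0 = 3*π/2.
  (u')² squared terms: (-4)²·∫cos(4x)² dx = 16·π/2 = 8*π;  (-4)²·∫sin(4x)² dx = 16·π/2 = 8*π;  (2)²·∫cos(2x)² dx = 4·π/2 = 2*π.
  (u')² cross terms: 2·(-4)·(-4)·∫cos(4x)·sin(4x) dx = 32·(0) = 0;  2·(-4)·(2)·∫cos(4x)·cos(2x) dx = -16·(0) = 0;  2·(-4)·(2)·∫sin(4x)·cos(2x) dx = -16·(0) = 0.
  So ∫_0^π (u')² dx = 8*π + 8*π + 2*π + 0 + 0 + 0 = 18*π.
||u||_{H^1}^2 = (3*π/2) + (18*π) = 39*π/2.


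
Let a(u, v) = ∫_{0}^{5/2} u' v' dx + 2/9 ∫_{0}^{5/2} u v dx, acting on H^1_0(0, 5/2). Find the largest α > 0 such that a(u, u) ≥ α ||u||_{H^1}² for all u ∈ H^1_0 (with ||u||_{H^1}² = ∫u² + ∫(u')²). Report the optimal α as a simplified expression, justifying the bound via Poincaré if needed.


α = 2*(25 + 18*π^2)/(9*(25 + 4*π^2))

Coercivity of a(·,·) on H^1_0(0, 5/2) means a(u, u) ≥ α ||u||_{H^1}² for every u ∈ H^1_0.
The interval has length L = 5/2, and Poincaré/coercivity depend only on L. Here a(u, u) = ∫(u')² + (2/9)·∫u².
Here 0 < c = 2/9 < 1. The condition a(u,u) ≥ α||u||_{H^1}² reads (1−α)∫(u')² ≥ (α−c)∫u². Any admissible α is ≤ 1 (rapidly oscillating u have ∫u²/∫(u')² → 0), and α = 1 would force 0 ≥ (1−c)∫u², impossible since c < 1; so 1−α > 0. By the sharp Poincaré inequality on H^1_0 of an interval of length L, ∫(u')² ≥ (π/L)²∫u² with equality for the first sine mode sin(π(x−x₀)/L) (x₀ the left endpoint), so the inequality holds for all u iff (1−α)(π/L)² ≥ α − c, i.e. α ≤ ((π/L)² + c)/((π/L)² + 1) = (1 + c(L/π)²)/(1 + (L/π)²). With (π/L)² = 4*π^2/25 and c = 2/9, the largest admissible constant is α = ((π/L)² + c)/((π/L)² + 1).
Simplifying, α = 2*(25 + 18*π^2)/(9*(25 + 4*π^2)).


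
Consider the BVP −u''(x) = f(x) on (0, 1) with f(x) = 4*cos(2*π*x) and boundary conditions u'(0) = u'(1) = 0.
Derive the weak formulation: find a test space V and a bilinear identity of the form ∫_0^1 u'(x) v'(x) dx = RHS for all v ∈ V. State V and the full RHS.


V = H^1(0, 1) (no boundary constraint on v; u is determined up to an additive constant); weak form: ∫_0^1 u'v' dx = ∫_0^1 (4*cos(2*π*x)) v dx for all v ∈ V.

Multiply both sides by a test function v and integrate from 0 to 1:
  ∫_0^1 −u''(x) v(x) dx = ∫_0^1 f(x) v(x) dx.
Integrate the LHS by parts once:
  ∫_0^1 −u'' v dx = −[u'(x) v(x)]_0^1 + ∫_0^1 u'(x) v'(x) dx.
Thus ∫_0^1 u'(x) v'(x) dx = ∫_0^1 f(x) v(x) dx + [u'(x) v(x)]_0^1.
Choose V so that boundary terms are either known or forced to vanish.
u has homogeneous Neumann: u'(0) = u'(1) = 0. So [u' v]_0^1 = 0·v(1) − 0·v(0) = 0 for any v; take V = H^1(0, 1).
Weak formulation: find u (satisfying any essential BC) such that ∫_0^1 u'(x) v'(x) dx = ∫_0^1 f v dx for all v ∈ V (homogeneous Neumann, so boundary terms vanish).
Substituting f(x) = 4*cos(2*π*x), the right-hand side is ∫_0^1 (4*cos(2*π*x)) v dx.
Compatibility check (pure Neumann): taking v ≡ 1 ∈ V gives 0 = ∫_0^1 f dx + (0) − (0), i.e. ∫_0^1 f dx must equal u'(0) − u'(1) = 0. Indeed ∫_0^1 (4*cos(2*π*x)) dx = 0, so the data are compatible. The solution is then unique only up to an additive constant (fix it e.g. by requiring ∫_0^1 u dx = 0).


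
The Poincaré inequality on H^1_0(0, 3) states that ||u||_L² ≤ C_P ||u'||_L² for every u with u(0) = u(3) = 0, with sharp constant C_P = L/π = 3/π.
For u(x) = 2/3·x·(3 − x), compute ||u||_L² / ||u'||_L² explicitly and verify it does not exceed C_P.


||u||_L² / ||u'||_L² = 3*sqrt(10)/10 < C_P = 3/π.

u(x) = 2/3·x·(3 − x), so u'(x) = 2 - 4*x/3.
u(x) = 2/3·x·(3 − x) vanishes at x = 0 and x = 3, so u ∈ H^1_0(0, 3). Differentiate via the product rule and integrate the resulting polynomials term by term.
  ∫_0^3 u² dx = ∫_0^3 (4*x^4/9 - 8*x^3/3 + 4*x^2) dx. Term by term:
    ∫_0^3 4*x^4/9 dx = 108/5;  ∫_0^3 -8*x^3/3 dx = -54;  ∫_0^3 4*x^2 dx = 36.
  Sum: 108/5 − 54 + 36 = 18/5.
  ∫_0^3 (u')² dx = ∫_0^3 (16*x^2/9 - 16*x/3 + 4) dx. Term by term:
    ∫_0^3 16*x^2/9 dx = 16;  ∫_0^3 -16*x/3 dx = -24;  ∫_0^3 4 dx = 12.
  Sum: 16 − 24 + 12 = 4.
∫_0^3 u² dx = 18/5, so ||u||_L² = 3*sqrt(10)/5.
∫_0^3 (u')² dx = 4, so ||u'||_L² = 2.
Ratio ||u||_L² / ||u'||_L² = 3*sqrt(10)/10.
Sharp Poincaré constant on H^1_0(0, 3) is C_P = L/π = 3/π, achieved by sin(π/3·x).
A polynomial bump cannot attain the sharp Poincaré constant (only the first sine eigenfunction does), so the ratio is strictly less than C_P, consistent with ||u||_L² ≤ C_P ||u'||_L².


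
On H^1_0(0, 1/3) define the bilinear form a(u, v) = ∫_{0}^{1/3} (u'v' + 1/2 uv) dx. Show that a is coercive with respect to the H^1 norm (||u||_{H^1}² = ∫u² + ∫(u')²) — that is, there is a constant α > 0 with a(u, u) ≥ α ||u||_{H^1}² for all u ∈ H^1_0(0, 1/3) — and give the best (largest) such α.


α = (1 + 18*π^2)/(2*(1 + 9*π^2))

Coercivity of a(·,·) on H^1_0(0, 1/3) means a(u, u) ≥ α ||u||_{H^1}² for every u ∈ H^1_0.
The interval has length L = 1/3, and Poincaré/coercivity depend only on L. Here a(u, u) = ∫(u')² + (1/2)·∫u².
Here 0 < c = 1/2 < 1. The condition a(u,u) ≥ α||u||_{H^1}² reads (1−α)∫(u')² ≥ (α−c)∫u². Any admissible α is ≤ 1 (rapidly oscillating u have ∫u²/∫(u')² → 0), and α = 1 would force 0 ≥ (1−c)∫u², impossible since c < 1; so 1−α > 0. By the sharp Poincaré inequality on H^1_0 of an interval of length L, ∫(u')² ≥ (π/L)²∫u² with equality for the first sine mode sin(π(x−x₀)/L) (x₀ the left endpoint), so the inequality holds for all u iff (1−α)(π/L)² ≥ α − c, i.e. α ≤ ((π/L)² + c)/((π/L)² + 1) = (1 + c(L/π)²)/(1 + (L/π)²). With (π/L)² = 9*π^2 and c = 1/2, the largest admissible constant is α = ((π/L)² + c)/((π/L)² + 1).
Simplifying, α = (1 + 18*π^2)/(2*(1 + 9*π^2)).


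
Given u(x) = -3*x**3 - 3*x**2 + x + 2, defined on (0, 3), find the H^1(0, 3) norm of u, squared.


||u||_{H^1}^2 = 766203/70

The H^1 norm (squared) on an interval (0, L) is
  ||u||_{H^1}^2 = ∫_0^L u(x)^2 dx + ∫_0^L u'(x)^2 dx.
Compute u'(x) = -9*x**2 - 6*x + 1.
Then u(x)^2 = 9*x**6 + 18*x**5 + 3*x**4 - 18*x**3 - 11*x**2 + 4*x + 4 and u'(x)^2 = 81*x**4 + 108*x**3 + 18*x**2 - 12*x + 1.
Integrate each monomial from 0 to 3 using ∫_0^3 c·x^n dx = c·3^(n+1)/(n+1):
  ∫_0^3 u(x)^2 dx = ∫_0^3 (9*x^6 + 18*x^5 + 3*x^4 - 18*x^3 - 11*x^2 + 4*x + 4) dx. Term by term:
    ∫_0^3 9*x^6 dx = 19683/7;  ∫_0^3 18*x^5 dx = 2187;  ∫_0^3 3*x^4 dx = 729/5;
    ∫_0^3 -18*x^3 dx = -729/2;  ∫_0^3 -11*x^2 dx = -99;  ∫_0^3 4*x dx = 18;
    ∫_0^3 4 dx = 12.
  Sum: 19683/7 + 2187 + 729/5 − 729/2 − 99 + 18 + 12 = 329781/70.
  ∫_0^3 u'(x)^2 dx = ∫_0^3 (81*x^4 + 108*x^3 + 18*x^2 - 12*x + 1) dx. Term by term:
    ∫_0^3 81*x^4 dx = 19683/5;  ∫_0^3 108*x^3 dx = 2187;  ∫_0^3 18*x^2 dx = 162;
    ∫_0^3 -12*x dx = -54;  ∫_0^3 1 dx = 3.
  Sum: 19683/5 + 2187 + 162 − 54 + 3 = 31173/5.
Adding: ||u||_{H^1}^2 = 329781/70 + 31173/5 = 766203/70.


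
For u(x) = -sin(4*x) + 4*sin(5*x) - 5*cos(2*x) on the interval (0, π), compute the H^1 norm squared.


||u||_{H^1(0,π)}^2 = -2000/21 + 279*π

u'(x) = 10*sin(2*x) - 4*cos(4*x) + 20*cos(5*x).
Expand u² and (u')² and integrate term by term on (0, π), using: for integers n ≥ 1, ∫_0^π sin²(nx) dx = ∫_0^π cos²(nx) dx = π/2; for n ≠ n', ∫_0^π sin(nx)sin(n'x) dx = ∫_0^π cos(nx)cos(n'x) dx = 0; and by product-to-sum, ∫_0^π sin(nx)cos(n'x) dx = ½∫_0^π [sin((n+n')x) + sin((n−n')x)] dx, which is 0 when n+n' is even and 2n/(n²−n'²) when n+n' is odd (it need not vanish on (0, π)).
  u² squared terms: (-1)²·∫sin(4x)² dx = 1·π/2 = π/2;  (-5)²·∫cos(2x)² dx = 25·π/2 = 25*π/2;  (4)²·∫sin(5x)² dx = 16·π/2 = 8*π.
  u² cross terms: 2·(-1)·(-5)·∫sin(4x)·cos(2x) dx = 10·(0) = 0;  2·(-1)·(4)·∫sin(4x)·sin(5x) dx = -8·(0) = 0;  2·(-5)·(4)·∫cos(2x)·sin(5x) dx = -40·(10/21) = -400/21.
  So ∫_0^π u² dx = π/2 + 25*π/2 + 8*π + 0 + 0 − 400/21 = -400/21 + 21*π.
  (u')² squared terms: (-4)²·∫cos(4x)² dx = 16·π/2 = 8*π;  (10)²·∫sin(2x)² dx = 100·π/2 = 50*π;  (20)²·∫cos(5x)² dx = 400·π/2 = 200*π.
  (u')² cross terms: 2·(-4)·(10)·∫cos(4x)·sin(2x) dx = -80·(0) = 0;  2·(-4)·(20)·∫cos(4x)·cos(5x) dx = -160·(0) = 0;  2·(10)·(20)·∫sin(2x)·cos(5x) dx = 400·(-4/21) = -1600/21.
  So ∫_0^π (u')² dx = 8*π + 50*π + 200*π + 0 + 0 − 1600/21 = -1600/21 + 258*π.
||u||_{H^1}^2 = (-400/21 + 21*π) + (-1600/21 + 258*π) = -2000/21 + 279*π.


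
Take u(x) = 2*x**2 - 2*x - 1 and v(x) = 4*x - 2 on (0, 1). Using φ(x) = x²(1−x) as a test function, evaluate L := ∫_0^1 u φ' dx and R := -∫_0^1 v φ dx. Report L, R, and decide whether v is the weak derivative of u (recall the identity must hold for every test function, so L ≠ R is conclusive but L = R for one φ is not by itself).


LHS = -1/30, RHS = -1/30. Yes, v = u' weakly.

u(x) = 2*x**2 - 2*x - 1, classical derivative u'(x) = 4*x - 2.
φ(x) = x²(1−x), so φ'(x) = x*(2 - 3*x).
Note φ(0) = φ(1) = 0, so the boundary term u·φ vanishes.
LHS = ∫_0^1 u(x) φ'(x) dx = ∫_0^1 (-6*x^4 + 10*x^3 - x^2 - 2*x) dx. Term by term:
  ∫_0^1 -6*x^4 dx = -6/5;  ∫_0^1 10*x^3 dx = 5/2;  ∫_0^1 -x^2 dx = -1/3;
  ∫_0^1 -2*x dx = -1.
Sum: -6/5 + 5/2 − 1/3 − 1 = -1/30.
So LHS = -1/30.
∫_0^1 v(x) φ(x) dx = ∫_0^1 (-4*x^4 + 6*x^3 - 2*x^2) dx. Term by term:
  ∫_0^1 -4*x^4 dx = -4/5;  ∫_0^1 6*x^3 dx = 3/2;  ∫_0^1 -2*x^2 dx = -2/3.
Sum: -4/5 + 3/2 − 2/3 = 1/30.
So RHS = -∫_0^1 v(x) φ(x) dx = -1/30.
LHS = RHS, so the identity holds for this test φ.
Moreover u is smooth here and v(x) = u'(x) = 4*x - 2 pointwise, so the identity holds for every test function. Hence v is the weak derivative of u.


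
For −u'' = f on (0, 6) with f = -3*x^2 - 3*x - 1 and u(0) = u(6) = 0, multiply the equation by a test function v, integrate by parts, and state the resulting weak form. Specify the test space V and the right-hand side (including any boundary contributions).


V = H^1_0(0, 6) (so v(0) = v(6) = 0); weak form: ∫_0^6 u'v' dx = ∫_0^6 (-3*x^2 - 3*x - 1) v dx for all v ∈ V.

Multiply both sides by a test function v and integrate from 0 to 6:
  ∫_0^6 −u''(x) v(x) dx = ∫_0^6 f(x) v(x) dx.
Integrate the LHS by parts once:
  ∫_0^6 −u'' v dx = −[u'(x) v(x)]_0^6 + ∫_0^6 u'(x) v'(x) dx.
Thus ∫_0^6 u'(x) v'(x) dx = ∫_0^6 f(x) v(x) dx + [u'(x) v(x)]_0^6.
Choose V so that boundary terms are either known or forced to vanish.
u is Dirichlet: u(0) = u(6) = 0. Let V = H^1_0(0, 6); then v(0) = v(6) = 0, and [u' v]_0^6 = 0.
Weak formulation: find u (satisfying any essential BC) such that ∫_0^6 u'(x) v'(x) dx = ∫_0^6 f v dx for all v ∈ V.
Substituting f(x) = -3*x^2 - 3*x - 1, the right-hand side is ∫_0^6 (-3*x^2 - 3*x - 1) v dx.


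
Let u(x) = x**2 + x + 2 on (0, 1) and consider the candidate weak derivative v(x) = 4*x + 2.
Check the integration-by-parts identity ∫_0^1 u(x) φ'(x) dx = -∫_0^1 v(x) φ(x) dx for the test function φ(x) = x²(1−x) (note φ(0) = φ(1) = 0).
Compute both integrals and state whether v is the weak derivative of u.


LHS = -11/60, RHS = -11/30. No, v is not the weak derivative of u.

u(x) = x**2 + x + 2, classical derivative u'(x) = 2*x + 1.
φ(x) = x²(1−x), so φ'(x) = x*(2 - 3*x).
Note φ(0) = φ(1) = 0, so the boundary term u·φ vanishes.
LHS = ∫_0^1 u(x) φ'(x) dx = ∫_0^1 (-3*x^4 - x^3 - 4*x^2 + 4*x) dx. Term by term:
  ∫_0^1 -3*x^4 dx = -3/5;  ∫_0^1 -x^3 dx = -1/4;  ∫_0^1 -4*x^2 dx = -4/3;
  ∫_0^1 4*x dx = 2.
Sum: -3/5 − 1/4 − 4/3 + 2 = -11/60.
So LHS = -11/60.
∫_0^1 v(x) φ(x) dx = ∫_0^1 (-4*x^4 + 2*x^3 + 2*x^2) dx. Term by term:
  ∫_0^1 -4*x^4 dx = -4/5;  ∫_0^1 2*x^3 dx = 1/2;  ∫_0^1 2*x^2 dx = 2/3.
Sum: -4/5 + 1/2 + 2/3 = 11/30.
So RHS = -∫_0^1 v(x) φ(x) dx = -11/30.
LHS − RHS = 11/60 ≠ 0, so the identity fails.
(For a valid weak derivative the identity must hold for EVERY test function, in particular this one. The failure shows v is NOT the weak derivative of u.)
Correct weak derivative would be u'(x) = 2*x + 1.


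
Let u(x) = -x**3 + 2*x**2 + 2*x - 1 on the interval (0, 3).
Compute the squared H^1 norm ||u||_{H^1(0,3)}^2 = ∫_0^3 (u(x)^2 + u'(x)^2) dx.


||u||_{H^1}^2 = 5973/70

The H^1 norm (squared) on an interval (0, L) is
  ||u||_{H^1}^2 = ∫_0^L u(x)^2 dx + ∫_0^L u'(x)^2 dx.
Compute u'(x) = -3*x**2 + 4*x + 2.
Then u(x)^2 = x**6 - 4*x**5 + 10*x**3 - 4*x + 1 and u'(x)^2 = 9*x**4 - 24*x**3 + 4*x**2 + 16*x + 4.
Integrate each monomial from 0 to 3 using ∫_0^3 c·x^n dx = c·3^(n+1)/(n+1):
  ∫_0^3 u(x)^2 dx = ∫_0^3 (x^6 - 4*x^5 + 10*x^3 - 4*x + 1) dx. Term by term:
    ∫_0^3 x^6 dx = 2187/7;  ∫_0^3 -4*x^5 dx = -486;  ∫_0^3 10*x^3 dx = 405/2;
    ∫_0^3 -4*x dx = -18;  ∫_0^3 1 dx = 3.
  Sum: 2187/7 − 486 + 405/2 − 18 + 3 = 195/14.
  ∫_0^3 u'(x)^2 dx = ∫_0^3 (9*x^4 - 24*x^3 + 4*x^2 + 16*x + 4) dx. Term by term:
    ∫_0^3 9*x^4 dx = 2187/5;  ∫_0^3 -24*x^3 dx = -486;  ∫_0^3 4*x^2 dx = 36;
    ∫_0^3 16*x dx = 72;  ∫_0^3 4 dx = 12.
  Sum: 2187/5 − 486 + 36 + 72 + 12 = 357/5.
Adding: ||u||_{H^1}^2 = 195/14 + 357/5 = 5973/70.


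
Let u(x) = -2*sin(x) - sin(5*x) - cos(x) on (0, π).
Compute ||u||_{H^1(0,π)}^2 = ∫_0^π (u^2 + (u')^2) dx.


||u||_{H^1(0,π)}^2 = 18*π

u'(x) = sin(x) - 2*cos(x) - 5*cos(5*x).
Expand u² and (u')² and integrate term by term on (0, π), using: for integers n ≥ 1, ∫_0^π sin²(nx) dx = ∫_0^π cos²(nx) dx = π/2; for n ≠ n', ∫_0^π sin(nx)sin(n'x) dx = ∫_0^π cos(nx)cos(n'x) dx = 0; and by product-to-sum, ∫_0^π sin(nx)cos(n'x) dx = ½∫_0^π [sin((n+n')x) + sin((n−n')x)] dx, which is 0 when n+n' is even and 2n/(n²−n'²) when n+n' is odd (it need not vanish on (0, π)).
  u² squared terms: (-1)²·∫cos(x)² dx = 1·π/2 = π/2;  (-1)²·∫sin(5x)² dx = 1·π/2 = π/2;  (-2)²·∫sin(x)² dx = 4·π/2 = 2*π.
  u² cross terms: 2·(-1)·(-1)·∫cos(x)·sin(5x) dx = 2·(0) = 0;  2·(-1)·(-2)·∫cos(x)·sin(x) dx = 4·(0) = 0;  2·(-1)·(-2)·∫sin(5x)·sin(x) dx = 4·(0) = 0.
  So ∫_0^π u² dx = π/2 + π/2 + 2*π + 0 + 0 + 0 = 3*π.
  (u')² squared terms: (-5)²·∫cos(5x)² dx = 25·π/2 = 25*π/2;  (-2)²·∫cos(x)² dx = 4·π/2 = 2*π;  (1)²·∫sin(x)² dx = 1·π/2 = π/2.
  (u')² cross terms: 2·(-5)·(-2)·∫cos(5x)·cos(x) dx = 20·(0) = 0;  2·(-5)·(1)·∫cos(5x)·sin(x) dx = -10·(0) = 0;  2·(-2)·(1)·∫cos(x)·sin(x) dx = -4·(0) = 0.
  So ∫_0^π (u')² dx = 25*π/2 + 2*π + π/2 + 0 + 0 + 0 = 15*π.
||u||_{H^1}^2 = (3*π) + (15*π) = 18*π.


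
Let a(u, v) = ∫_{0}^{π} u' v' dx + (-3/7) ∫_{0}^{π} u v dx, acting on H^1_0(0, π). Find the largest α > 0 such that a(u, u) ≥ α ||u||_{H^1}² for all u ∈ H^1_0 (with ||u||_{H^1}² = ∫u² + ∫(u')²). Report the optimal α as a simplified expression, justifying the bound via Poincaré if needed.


α = 2/7

Coercivity of a(·,·) on H^1_0(0, π) means a(u, u) ≥ α ||u||_{H^1}² for every u ∈ H^1_0.
The interval has length L = π, and Poincaré/coercivity depend only on L. Here a(u, u) = ∫(u')² + (-3/7)·∫u².
Here c = -3/7 < 0 with |c| < (π/L)² = 1, so coercivity still holds. The condition a(u,u) ≥ α||u||_{H^1}² reads (1−α)∫(u')² ≥ (α−c)∫u². Any admissible α is ≤ 1 (rapidly oscillating u have ∫u²/∫(u')² → 0), and α = 1 would force 0 ≥ (1−c)∫u², impossible since c < 1; so 1−α > 0. By the sharp Poincaré inequality on H^1_0 of an interval of length L, ∫(u')² ≥ (π/L)²∫u² with equality for the first sine mode sin(π(x−x₀)/L) (x₀ the left endpoint), so the inequality holds for all u iff (1−α)(π/L)² ≥ α − c, i.e. α ≤ ((π/L)² + c)/((π/L)² + 1) = (1 + c(L/π)²)/(1 + (L/π)²). (Direct route, valid since c ≤ 0: Poincaré gives c∫u² ≥ c(L/π)²∫(u')², so a(u,u) ≥ (1 + c(L/π)²)∫(u')², while ||u||_{H^1}² ≤ (1 + (L/π)²)∫(u')²; dividing yields the same α.) With (π/L)² = 1 and c = -3/7, the largest admissible constant is α = ((π/L)² + c)/((π/L)² + 1).
Simplifying, α = 2/7.


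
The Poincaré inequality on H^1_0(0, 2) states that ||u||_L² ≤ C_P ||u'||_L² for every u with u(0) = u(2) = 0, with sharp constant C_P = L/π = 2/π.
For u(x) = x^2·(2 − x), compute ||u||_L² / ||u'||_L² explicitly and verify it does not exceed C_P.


||u||_L² / ||u'||_L² = sqrt(14)/7 < C_P = 2/π.

u(x) = x^2·(2 − x), so u'(x) = x*(4 - 3*x).
u(x) = x^2·(2 − x) vanishes at x = 0 and x = 2, so u ∈ H^1_0(0, 2). Differentiate via the product rule and integrate the resulting polynomials term by term.
  ∫_0^2 u² dx = ∫_0^2 (x^6 - 4*x^5 + 4*x^4) dx. Term by term:
    ∫_0^2 x^6 dx = 128/7;  ∫_0^2 -4*x^5 dx = -128/3;  ∫_0^2 4*x^4 dx = 128/5.
  Sum: 128/7 − 128/3 + 128/5 = 128/105.
  ∫_0^2 (u')² dx = ∫_0^2 (9*x^4 - 24*x^3 + 16*x^2) dx. Term by term:
    ∫_0^2 9*x^4 dx = 288/5;  ∫_0^2 -24*x^3 dx = -96;  ∫_0^2 16*x^2 dx = 128/3.
  Sum: 288/5 − 96 + 128/3 = 64/15.
∫_0^2 u² dx = 128/105, so ||u||_L² = 8*sqrt(210)/105.
∫_0^2 (u')² dx = 64/15, so ||u'||_L² = 8*sqrt(15)/15.
Ratio ||u||_L² / ||u'||_L² = sqrt(14)/7.
Sharp Poincaré constant on H^1_0(0, 2) is C_P = L/π = 2/π, achieved by sin(π/2·x).
A polynomial bump cannot attain the sharp Poincaré constant (only the first sine eigenfunction does), so the ratio is strictly less than C_P, consistent with ||u||_L² ≤ C_P ||u'||_L².


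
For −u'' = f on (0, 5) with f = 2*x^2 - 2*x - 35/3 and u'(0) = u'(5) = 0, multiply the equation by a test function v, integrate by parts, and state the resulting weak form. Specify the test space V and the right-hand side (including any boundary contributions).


V = H^1(0, 5) (no boundary constraint on v; u is determined up to an additive constant); weak form: ∫_0^5 u'v' dx = ∫_0^5 (2*x^2 - 2*x - 35/3) v dx for all v ∈ V.

Multiply both sides by a test function v and integrate from 0 to 5:
  ∫_0^5 −u''(x) v(x) dx = ∫_0^5 f(x) v(x) dx.
Integrate the LHS by parts once:
  ∫_0^5 −u'' v dx = −[u'(x) v(x)]_0^5 + ∫_0^5 u'(x) v'(x) dx.
Thus ∫_0^5 u'(x) v'(x) dx = ∫_0^5 f(x) v(x) dx + [u'(x) v(x)]_0^5.
Choose V so that boundary terms are either known or forced to vanish.
u has homogeneous Neumann: u'(0) = u'(5) = 0. So [u' v]_0^5 = 0·v(5) − 0·v(0) = 0 for any v; take V = H^1(0, 5).
Weak formulation: find u (satisfying any essential BC) such that ∫_0^5 u'(x) v'(x) dx = ∫_0^5 f v dx for all v ∈ V (homogeneous Neumann, so boundary terms vanish).
Substituting f(x) = 2*x^2 - 2*x - 35/3, the right-hand side is ∫_0^5 (2*x^2 - 2*x - 35/3) v dx.
Compatibility check (pure Neumann): taking v ≡ 1 ∈ V gives 0 = ∫_0^5 f dx + (0) − (0), i.e. ∫_0^5 f dx must equal u'(0) − u'(5) = 0. Indeed ∫_0^5 (2*x^2 - 2*x - 35/3) dx = 0, so the data are compatible. The solution is then unique only up to an additive constant (fix it e.g. by requiring ∫_0^5 u dx = 0).


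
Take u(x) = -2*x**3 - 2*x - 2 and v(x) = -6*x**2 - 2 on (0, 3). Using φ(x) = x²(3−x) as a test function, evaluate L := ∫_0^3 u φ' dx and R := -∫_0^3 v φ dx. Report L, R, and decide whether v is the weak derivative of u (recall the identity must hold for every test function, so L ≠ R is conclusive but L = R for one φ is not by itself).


LHS = 1593/10, RHS = 1593/10. Yes, v = u' weakly.

u(x) = -2*x**3 - 2*x - 2, classical derivative u'(x) = -6*x**2 - 2.
φ(x) = x²(3−x), so φ'(x) = 3*x*(2 - x).
Note φ(0) = φ(3) = 0, so the boundary term u·φ vanishes.
LHS = ∫_0^3 u(x) φ'(x) dx = ∫_0^3 (6*x^5 - 12*x^4 + 6*x^3 - 6*x^2 - 12*x) dx. Term by term:
  ∫_0^3 6*x^5 dx = 729;  ∫_0^3 -12*x^4 dx = -2916/5;  ∫_0^3 6*x^3 dx = 243/2;
  ∫_0^3 -6*x^2 dx = -54;  ∫_0^3 -12*x dx = -54.
Sum: 729 − 2916/5 + 243/2 − 54 − 54 = 1593/10.
So LHS = 1593/10.
∫_0^3 v(x) φ(x) dx = ∫_0^3 (6*x^5 - 18*x^4 + 2*x^3 - 6*x^2) dx. Term by term:
  ∫_0^3 6*x^5 dx = 729;  ∫_0^3 -18*x^4 dx = -4374/5;  ∫_0^3 2*x^3 dx = 81/2;
  ∫_0^3 -6*x^2 dx = -54.
Sum: 729 − 4374/5 + 81/2 − 54 = -1593/10.
So RHS = -∫_0^3 v(x) φ(x) dx = 1593/10.
LHS = RHS, so the identity holds for this test φ.
Moreover u is smooth here and v(x) = u'(x) = -6*x**2 - 2 pointwise, so the identity holds for every test function. Hence v is the weak derivative of u.


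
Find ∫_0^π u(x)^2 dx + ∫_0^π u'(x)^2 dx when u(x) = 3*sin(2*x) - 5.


||u||_{H^1(0,π)}^2 = 95*π/2

u'(x) = 6*cos(2*x).
Expand u² and (u')² and integrate term by term on (0, π), using: for integers n ≥ 1, ∫_0^π sin²(nx) dx = ∫_0^π cos²(nx) dx = π/2; for n ≠ n', ∫_0^π sin(nx)sin(n'x) dx = ∫_0^π cos(nx)cos(n'x) dx = 0; and by product-to-sum, ∫_0^π sin(nx)cos(n'x) dx = ½∫_0^π [sin((n+n')x) + sin((n−n')x)] dx, which is 0 when n+n' is even and 2n/(n²−n'²) when n+n' is odd (it need not vanish on (0, π)). For the constant mode: ∫_0^π 1 dx = π, ∫_0^π cos(nx) dx = 0, ∫_0^π sin(nx) dx = (1−(−1)^n)/n.
  u² squared terms: (-5)²·∫1 dx = 25·π = 25*π;  (3)²·∫sin(2x)² dx = 9·π/2 = 9*π/2.
  u² cross terms: 2·(-5)·(3)·∫1·sin(2x) dx = -30·(0) = 0.
  So ∫_0^π u² dx = 25*π + 9*π/2 + 0 = 59*π/2.
  (u')² squared terms: (6)²·∫cos(2x)² dx = 36·π/2 = 18*π.
  So ∫_0^π (u')² dx = 18*π.
||u||_{H^1}^2 = (59*π/2) + (18*π) = 95*π/2.
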